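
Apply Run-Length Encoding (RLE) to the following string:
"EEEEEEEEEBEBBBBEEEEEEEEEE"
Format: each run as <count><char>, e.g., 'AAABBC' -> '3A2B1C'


Scanning runs left to right:
  i=0: run of 'E' x 9 -> '9E'
  i=9: run of 'B' x 1 -> '1B'
  i=10: run of 'E' x 1 -> '1E'
  i=11: run of 'B' x 4 -> '4B'
  i=15: run of 'E' x 10 -> '10E'

RLE = 9E1B1E4B10E


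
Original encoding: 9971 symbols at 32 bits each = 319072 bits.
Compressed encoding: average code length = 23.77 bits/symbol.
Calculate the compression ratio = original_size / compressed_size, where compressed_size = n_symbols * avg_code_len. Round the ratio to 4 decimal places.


original_size = n_symbols * orig_bits = 9971 * 32 = 319072 bits
compressed_size = n_symbols * avg_code_len = 9971 * 23.77 = 237010.67 bits
ratio = original_size / compressed_size = 319072 / 237010.67 = 1.3462

Compression ratio = 1.3462


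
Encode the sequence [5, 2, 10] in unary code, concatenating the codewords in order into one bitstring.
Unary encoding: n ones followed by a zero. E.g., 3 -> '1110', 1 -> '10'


Encode each number as n ones followed by a terminating 0:
  5 -> 111110 (6 bits)
  2 -> 110 (3 bits)
  10 -> 11111111110 (11 bits)
Total length = 6 + 3 + 11 = 20 bits.

Unary([5, 2, 10]) = 11111011011111111110 (20 bits)


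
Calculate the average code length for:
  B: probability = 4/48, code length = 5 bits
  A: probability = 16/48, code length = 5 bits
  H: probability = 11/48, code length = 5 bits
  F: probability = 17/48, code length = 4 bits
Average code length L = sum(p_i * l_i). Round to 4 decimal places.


Weighted contributions p_i * l_i:
  B: (4/48) * 5 = 20/48
  A: (16/48) * 5 = 80/48
  H: (11/48) * 5 = 55/48
  F: (17/48) * 4 = 68/48
Sum = (20 + 80 + 55 + 68)/48 = 223/48

L = 223/48 = 4.6458 bits/symbol


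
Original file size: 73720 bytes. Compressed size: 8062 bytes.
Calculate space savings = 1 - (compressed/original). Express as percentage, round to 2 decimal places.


ratio = compressed/original = 8062/73720 = 0.10936
savings = 1 - ratio = 1 - 0.10936 = 0.89064
as a percentage: 0.89064 * 100 = 89.06%

Space savings = 1 - 8062/73720 = 89.06%


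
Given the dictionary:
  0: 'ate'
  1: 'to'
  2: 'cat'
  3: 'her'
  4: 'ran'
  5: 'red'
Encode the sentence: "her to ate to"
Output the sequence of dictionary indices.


Look up each word in the dictionary:
  'her' -> 3
  'to' -> 1
  'ate' -> 0
  'to' -> 1

Encoded: [3, 1, 0, 1]


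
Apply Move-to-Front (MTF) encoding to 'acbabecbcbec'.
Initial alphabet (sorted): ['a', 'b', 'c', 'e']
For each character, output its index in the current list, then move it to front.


MTF encoding:
'a': index 0 in ['a', 'b', 'c', 'e'] -> ['a', 'b', 'c', 'e']
'c': index 2 in ['a', 'b', 'c', 'e'] -> ['c', 'a', 'b', 'e']
'b': index 2 in ['c', 'a', 'b', 'e'] -> ['b', 'c', 'a', 'e']
'a': index 2 in ['b', 'c', 'a', 'e'] -> ['a', 'b', 'c', 'e']
'b': index 1 in ['a', 'b', 'c', 'e'] -> ['b', 'a', 'c', 'e']
'e': index 3 in ['b', 'a', 'c', 'e'] -> ['e', 'b', 'a', 'c']
'c': index 3 in ['e', 'b', 'a', 'c'] -> ['c', 'e', 'b', 'a']
'b': index 2 in ['c', 'e', 'b', 'a'] -> ['b', 'c', 'e', 'a']
'c': index 1 in ['b', 'c', 'e', 'a'] -> ['c', 'b', 'e', 'a']
'b': index 1 in ['c', 'b', 'e', 'a'] -> ['b', 'c', 'e', 'a']
'e': index 2 in ['b', 'c', 'e', 'a'] -> ['e', 'b', 'c', 'a']
'c': index 2 in ['e', 'b', 'c', 'a'] -> ['c', 'e', 'b', 'a']


Output: [0, 2, 2, 2, 1, 3, 3, 2, 1, 1, 2, 2]


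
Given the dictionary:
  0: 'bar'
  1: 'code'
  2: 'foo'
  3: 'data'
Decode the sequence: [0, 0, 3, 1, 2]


Look up each index in the dictionary:
  0 -> 'bar'
  0 -> 'bar'
  3 -> 'data'
  1 -> 'code'
  2 -> 'foo'

Decoded: "bar bar data code foo"


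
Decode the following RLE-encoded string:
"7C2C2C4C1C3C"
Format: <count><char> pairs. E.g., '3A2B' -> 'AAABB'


Expanding each <count><char> pair:
  7C -> 'CCCCCCC'
  2C -> 'CC'
  2C -> 'CC'
  4C -> 'CCCC'
  1C -> 'C'
  3C -> 'CCC'

Decoded = CCCCCCCCCCCCCCCCCCC


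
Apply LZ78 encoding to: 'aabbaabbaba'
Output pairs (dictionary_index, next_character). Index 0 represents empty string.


LZ78 encoding steps:
Dictionary: {0: ''}
Step 1: w='' (idx 0), next='a' -> output (0, 'a'), add 'a' as idx 1
Step 2: w='a' (idx 1), next='b' -> output (1, 'b'), add 'ab' as idx 2
Step 3: w='' (idx 0), next='b' -> output (0, 'b'), add 'b' as idx 3
Step 4: w='a' (idx 1), next='a' -> output (1, 'a'), add 'aa' as idx 4
Step 5: w='b' (idx 3), next='b' -> output (3, 'b'), add 'bb' as idx 5
Step 6: w='ab' (idx 2), next='a' -> output (2, 'a'), add 'aba' as idx 6


Encoded: [(0, 'a'), (1, 'b'), (0, 'b'), (1, 'a'), (3, 'b'), (2, 'a')]


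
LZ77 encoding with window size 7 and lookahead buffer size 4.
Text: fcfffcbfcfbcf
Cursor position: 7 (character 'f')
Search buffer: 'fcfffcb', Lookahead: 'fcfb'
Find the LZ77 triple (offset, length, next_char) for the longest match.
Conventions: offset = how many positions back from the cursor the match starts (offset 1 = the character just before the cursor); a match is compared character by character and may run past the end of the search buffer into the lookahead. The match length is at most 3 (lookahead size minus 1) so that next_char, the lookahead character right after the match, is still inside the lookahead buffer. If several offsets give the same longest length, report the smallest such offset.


Try each offset into the search buffer:
  offset=1 (pos 6, char 'b'): match length 0
  offset=2 (pos 5, char 'c'): match length 0
  offset=3 (pos 4, char 'f'): match length 2
  offset=4 (pos 3, char 'f'): match length 1
  offset=5 (pos 2, char 'f'): match length 1
  offset=6 (pos 1, char 'c'): match length 0
  offset=7 (pos 0, char 'f'): match length 3
Longest match has length 3 at offset 7.
next_char = character at position 7 + 3 = 10 -> 'b'

Best match: offset=7, length=3 (matching 'fcf' starting at position 0)
LZ77 triple: (7, 3, 'b')


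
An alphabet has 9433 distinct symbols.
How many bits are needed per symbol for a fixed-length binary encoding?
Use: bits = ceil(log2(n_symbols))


log2(9433) = 13.2035
Bracket: 2^13 = 8192 < 9433 <= 2^14 = 16384
So ceil(log2(9433)) = 14

bits = ceil(log2(9433)) = ceil(13.2035) = 14 bits


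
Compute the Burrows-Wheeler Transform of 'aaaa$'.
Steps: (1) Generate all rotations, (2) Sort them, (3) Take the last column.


Rotations (sorted):
  0: $aaaa -> last char: a
  1: a$aaa -> last char: a
  2: aa$aa -> last char: a
  3: aaa$a -> last char: a
  4: aaaa$ -> last char: $


BWT = aaaa$


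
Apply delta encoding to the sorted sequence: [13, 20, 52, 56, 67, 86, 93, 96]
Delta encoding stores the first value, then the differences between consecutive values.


First value: 13
Deltas:
  20 - 13 = 7
  52 - 20 = 32
  56 - 52 = 4
  67 - 56 = 11
  86 - 67 = 19
  93 - 86 = 7
  96 - 93 = 3


Delta encoded: [13, 7, 32, 4, 11, 19, 7, 3]


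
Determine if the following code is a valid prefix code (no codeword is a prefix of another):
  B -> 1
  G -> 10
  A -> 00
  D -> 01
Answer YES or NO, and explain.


Checking each pair (does one codeword prefix another?):
  B='1' vs G='10': prefix -- VIOLATION

NO -- this is NOT a valid prefix code. B (1) is a prefix of G (10).


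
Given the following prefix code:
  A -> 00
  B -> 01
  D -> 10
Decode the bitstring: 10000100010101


Decoding step by step:
Bits 10 -> D
Bits 00 -> A
Bits 01 -> B
Bits 00 -> A
Bits 01 -> B
Bits 01 -> B
Bits 01 -> B


Decoded message: DABABBB


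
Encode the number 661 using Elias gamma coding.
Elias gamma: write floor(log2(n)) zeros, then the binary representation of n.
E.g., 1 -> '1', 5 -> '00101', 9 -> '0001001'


num_bits = floor(log2(661)) + 1 = 10
leading_zeros = num_bits - 1 = 9
binary(661) = 1010010101

Elias gamma(661) = '000000000' + '1010010101' = 0000000001010010101 (19 bits)


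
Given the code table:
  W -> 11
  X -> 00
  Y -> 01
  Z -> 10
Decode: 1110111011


Decoding:
11 -> W
10 -> Z
11 -> W
10 -> Z
11 -> W


Result: WZWZW


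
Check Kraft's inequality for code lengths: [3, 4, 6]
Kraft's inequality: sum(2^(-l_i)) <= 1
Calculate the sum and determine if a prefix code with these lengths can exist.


Sum = 2^(-3) + 2^(-4) + 2^(-6)
    = 0.125 + 0.0625 + 0.015625
    = 13/64 = 0.203125
Since 0.203125 <= 1, Kraft's inequality IS satisfied.
A prefix code with these lengths CAN exist.

Kraft sum = 0.203125. Satisfied.


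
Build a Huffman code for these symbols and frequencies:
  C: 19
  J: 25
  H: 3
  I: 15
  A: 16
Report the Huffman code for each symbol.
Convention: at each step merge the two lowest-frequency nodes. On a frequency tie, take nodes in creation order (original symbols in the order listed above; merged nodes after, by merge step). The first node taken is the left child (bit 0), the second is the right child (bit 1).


Huffman tree construction:
Step 1: Merge H(3) + I(15) = 18
Step 2: Merge A(16) + (H+I)(18) = 34
Step 3: Merge C(19) + J(25) = 44
Step 4: Merge (A+(H+I))(34) + (C+J)(44) = 78
Read each symbol's code off the tree from the root (left child = 0, right child = 1).

Codes:
  C: 10 (length 2)
  J: 11 (length 2)
  H: 010 (length 3)
  I: 011 (length 3)
  A: 00 (length 2)
Average code length: 174/78 = 2.2308 bits/symbol


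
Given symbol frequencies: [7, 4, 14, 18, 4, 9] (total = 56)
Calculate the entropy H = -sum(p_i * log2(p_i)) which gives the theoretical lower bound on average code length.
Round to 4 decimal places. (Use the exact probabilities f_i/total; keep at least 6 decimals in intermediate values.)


Per-symbol terms -p_i * log2(p_i) with p_i = f_i/56:
  p = 7/56 = 0.125000: log2(p) = -3.000000, -p*log2(p) = 0.375000
  p = 4/56 = 0.071429: log2(p) = -3.807355, -p*log2(p) = 0.271954
  p = 14/56 = 0.250000: log2(p) = -2.000000, -p*log2(p) = 0.500000
  p = 18/56 = 0.321429: log2(p) = -1.637430, -p*log2(p) = 0.526317
  p = 4/56 = 0.071429: log2(p) = -3.807355, -p*log2(p) = 0.271954
  p = 9/56 = 0.160714: log2(p) = -2.637430, -p*log2(p) = 0.423873
H = 0.375000 + 0.271954 + 0.500000 + 0.526317 + 0.271954 + 0.423873 = 2.369098

H = 2.3691 bits/symbol


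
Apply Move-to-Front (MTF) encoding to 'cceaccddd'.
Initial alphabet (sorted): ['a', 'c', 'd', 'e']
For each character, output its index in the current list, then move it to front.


MTF encoding:
'c': index 1 in ['a', 'c', 'd', 'e'] -> ['c', 'a', 'd', 'e']
'c': index 0 in ['c', 'a', 'd', 'e'] -> ['c', 'a', 'd', 'e']
'e': index 3 in ['c', 'a', 'd', 'e'] -> ['e', 'c', 'a', 'd']
'a': index 2 in ['e', 'c', 'a', 'd'] -> ['a', 'e', 'c', 'd']
'c': index 2 in ['a', 'e', 'c', 'd'] -> ['c', 'a', 'e', 'd']
'c': index 0 in ['c', 'a', 'e', 'd'] -> ['c', 'a', 'e', 'd']
'd': index 3 in ['c', 'a', 'e', 'd'] -> ['d', 'c', 'a', 'e']
'd': index 0 in ['d', 'c', 'a', 'e'] -> ['d', 'c', 'a', 'e']
'd': index 0 in ['d', 'c', 'a', 'e'] -> ['d', 'c', 'a', 'e']


Output: [1, 0, 3, 2, 2, 0, 3, 0, 0]


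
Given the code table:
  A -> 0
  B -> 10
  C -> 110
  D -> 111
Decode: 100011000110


Decoding:
10 -> B
0 -> A
0 -> A
110 -> C
0 -> A
0 -> A
110 -> C


Result: BAACAAC


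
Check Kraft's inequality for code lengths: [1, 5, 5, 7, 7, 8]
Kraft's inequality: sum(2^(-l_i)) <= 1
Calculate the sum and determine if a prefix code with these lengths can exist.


Sum = 2^(-1) + 2^(-5) + 2^(-5) + 2^(-7) + 2^(-7) + 2^(-8)
    = 0.5 + 0.03125 + 0.03125 + 0.0078125 + 0.0078125 + 0.00390625
    = 149/256 = 0.58203125
Since 0.58203125 <= 1, Kraft's inequality IS satisfied.
A prefix code with these lengths CAN exist.

Kraft sum = 0.58203125. Satisfied.


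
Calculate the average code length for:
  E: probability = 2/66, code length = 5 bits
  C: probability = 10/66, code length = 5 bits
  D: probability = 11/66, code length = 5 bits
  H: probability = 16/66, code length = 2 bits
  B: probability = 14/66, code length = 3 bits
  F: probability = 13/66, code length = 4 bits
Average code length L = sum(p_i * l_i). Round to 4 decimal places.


Weighted contributions p_i * l_i:
  E: (2/66) * 5 = 10/66
  C: (10/66) * 5 = 50/66
  D: (11/66) * 5 = 55/66
  H: (16/66) * 2 = 32/66
  B: (14/66) * 3 = 42/66
  F: (13/66) * 4 = 52/66
Sum = (10 + 50 + 55 + 32 + 42 + 52)/66 = 241/66

L = 241/66 = 3.6515 bits/symbol


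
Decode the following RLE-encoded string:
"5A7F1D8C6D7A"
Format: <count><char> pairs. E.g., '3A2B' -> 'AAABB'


Expanding each <count><char> pair:
  5A -> 'AAAAA'
  7F -> 'FFFFFFF'
  1D -> 'D'
  8C -> 'CCCCCCCC'
  6D -> 'DDDDDD'
  7A -> 'AAAAAAA'

Decoded = AAAAAFFFFFFFDCCCCCCCCDDDDDDAAAAAAA


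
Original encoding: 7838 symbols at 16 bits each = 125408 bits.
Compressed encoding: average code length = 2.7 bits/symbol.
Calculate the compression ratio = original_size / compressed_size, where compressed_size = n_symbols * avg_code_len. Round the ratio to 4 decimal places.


original_size = n_symbols * orig_bits = 7838 * 16 = 125408 bits
compressed_size = n_symbols * avg_code_len = 7838 * 2.7 = 21162.6 bits
ratio = original_size / compressed_size = 125408 / 21162.6 = 5.9259

Compression ratio = 5.9259


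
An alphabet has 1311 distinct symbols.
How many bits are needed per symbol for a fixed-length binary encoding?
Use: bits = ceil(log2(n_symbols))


log2(1311) = 10.3565
Bracket: 2^10 = 1024 < 1311 <= 2^11 = 2048
So ceil(log2(1311)) = 11

bits = ceil(log2(1311)) = ceil(10.3565) = 11 bits


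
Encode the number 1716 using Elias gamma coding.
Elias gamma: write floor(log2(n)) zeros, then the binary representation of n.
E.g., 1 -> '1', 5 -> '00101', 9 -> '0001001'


num_bits = floor(log2(1716)) + 1 = 11
leading_zeros = num_bits - 1 = 10
binary(1716) = 11010110100

Elias gamma(1716) = '0000000000' + '11010110100' = 000000000011010110100 (21 bits)


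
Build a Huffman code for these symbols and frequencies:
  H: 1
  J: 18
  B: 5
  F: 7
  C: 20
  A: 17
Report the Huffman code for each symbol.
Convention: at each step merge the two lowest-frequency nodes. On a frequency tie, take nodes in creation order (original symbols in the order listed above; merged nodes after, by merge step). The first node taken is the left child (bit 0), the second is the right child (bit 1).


Huffman tree construction:
Step 1: Merge H(1) + B(5) = 6
Step 2: Merge (H+B)(6) + F(7) = 13
Step 3: Merge ((H+B)+F)(13) + A(17) = 30
Step 4: Merge J(18) + C(20) = 38
Step 5: Merge (((H+B)+F)+A)(30) + (J+C)(38) = 68
Read each symbol's code off the tree from the root (left child = 0, right child = 1).

Codes:
  H: 0000 (length 4)
  J: 10 (length 2)
  B: 0001 (length 4)
  F: 001 (length 3)
  C: 11 (length 2)
  A: 01 (length 2)
Average code length: 155/68 = 2.2794 bits/symbol


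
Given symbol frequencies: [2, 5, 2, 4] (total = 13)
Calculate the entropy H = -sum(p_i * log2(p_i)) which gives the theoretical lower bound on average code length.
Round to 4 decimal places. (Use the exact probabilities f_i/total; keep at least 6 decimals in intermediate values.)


Per-symbol terms -p_i * log2(p_i) with p_i = f_i/13:
  p = 2/13 = 0.153846: log2(p) = -2.700440, -p*log2(p) = 0.415452
  p = 5/13 = 0.384615: log2(p) = -1.378512, -p*log2(p) = 0.530197
  p = 2/13 = 0.153846: log2(p) = -2.700440, -p*log2(p) = 0.415452
  p = 4/13 = 0.307692: log2(p) = -1.700440, -p*log2(p) = 0.523212
H = 0.415452 + 0.530197 + 0.415452 + 0.523212 = 1.884313

H = 1.8843 bits/symbol


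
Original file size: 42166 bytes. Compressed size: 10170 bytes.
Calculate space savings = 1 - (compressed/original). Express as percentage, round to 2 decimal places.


ratio = compressed/original = 10170/42166 = 0.24119
savings = 1 - ratio = 1 - 0.24119 = 0.75881
as a percentage: 0.75881 * 100 = 75.88%

Space savings = 1 - 10170/42166 = 75.88%


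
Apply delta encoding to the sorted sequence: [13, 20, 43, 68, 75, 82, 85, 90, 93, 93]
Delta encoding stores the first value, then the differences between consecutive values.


First value: 13
Deltas:
  20 - 13 = 7
  43 - 20 = 23
  68 - 43 = 25
  75 - 68 = 7
  82 - 75 = 7
  85 - 82 = 3
  90 - 85 = 5
  93 - 90 = 3
  93 - 93 = 0


Delta encoded: [13, 7, 23, 25, 7, 7, 3, 5, 3, 0]


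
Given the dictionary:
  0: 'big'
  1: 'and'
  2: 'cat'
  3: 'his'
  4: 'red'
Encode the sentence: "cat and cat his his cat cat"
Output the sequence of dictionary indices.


Look up each word in the dictionary:
  'cat' -> 2
  'and' -> 1
  'cat' -> 2
  'his' -> 3
  'his' -> 3
  'cat' -> 2
  'cat' -> 2

Encoded: [2, 1, 2, 3, 3, 2, 2]


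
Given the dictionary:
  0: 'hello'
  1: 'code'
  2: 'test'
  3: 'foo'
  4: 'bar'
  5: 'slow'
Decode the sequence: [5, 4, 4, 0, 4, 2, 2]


Look up each index in the dictionary:
  5 -> 'slow'
  4 -> 'bar'
  4 -> 'bar'
  0 -> 'hello'
  4 -> 'bar'
  2 -> 'test'
  2 -> 'test'

Decoded: "slow bar bar hello bar test test"


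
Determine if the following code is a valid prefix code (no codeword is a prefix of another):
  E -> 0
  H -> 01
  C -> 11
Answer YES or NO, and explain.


Checking each pair (does one codeword prefix another?):
  E='0' vs H='01': prefix -- VIOLATION

NO -- this is NOT a valid prefix code. E (0) is a prefix of H (01).


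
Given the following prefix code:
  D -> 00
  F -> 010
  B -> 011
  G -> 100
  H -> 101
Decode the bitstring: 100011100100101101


Decoding step by step:
Bits 100 -> G
Bits 011 -> B
Bits 100 -> G
Bits 100 -> G
Bits 101 -> H
Bits 101 -> H


Decoded message: GBGGHH


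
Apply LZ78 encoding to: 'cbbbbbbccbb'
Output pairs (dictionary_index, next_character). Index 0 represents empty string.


LZ78 encoding steps:
Dictionary: {0: ''}
Step 1: w='' (idx 0), next='c' -> output (0, 'c'), add 'c' as idx 1
Step 2: w='' (idx 0), next='b' -> output (0, 'b'), add 'b' as idx 2
Step 3: w='b' (idx 2), next='b' -> output (2, 'b'), add 'bb' as idx 3
Step 4: w='bb' (idx 3), next='b' -> output (3, 'b'), add 'bbb' as idx 4
Step 5: w='c' (idx 1), next='c' -> output (1, 'c'), add 'cc' as idx 5
Step 6: w='bb' (idx 3), end of input -> output (3, '')


Encoded: [(0, 'c'), (0, 'b'), (2, 'b'), (3, 'b'), (1, 'c'), (3, '')]


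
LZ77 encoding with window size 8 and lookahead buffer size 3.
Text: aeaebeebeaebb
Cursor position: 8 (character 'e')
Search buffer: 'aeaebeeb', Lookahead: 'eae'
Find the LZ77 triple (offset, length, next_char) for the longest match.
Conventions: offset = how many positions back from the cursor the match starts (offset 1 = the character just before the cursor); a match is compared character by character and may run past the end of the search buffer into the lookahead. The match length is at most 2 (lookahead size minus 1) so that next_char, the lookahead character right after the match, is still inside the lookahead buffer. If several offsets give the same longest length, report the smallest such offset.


Try each offset into the search buffer:
  offset=1 (pos 7, char 'b'): match length 0
  offset=2 (pos 6, char 'e'): match length 1
  offset=3 (pos 5, char 'e'): match length 1
  offset=4 (pos 4, char 'b'): match length 0
  offset=5 (pos 3, char 'e'): match length 1
  offset=6 (pos 2, char 'a'): match length 0
  offset=7 (pos 1, char 'e'): match length 2
  offset=8 (pos 0, char 'a'): match length 0
Longest match has length 2 at offset 7.
next_char = character at position 8 + 2 = 10 -> 'e'

Best match: offset=7, length=2 (matching 'ea' starting at position 1)
LZ77 triple: (7, 2, 'e')


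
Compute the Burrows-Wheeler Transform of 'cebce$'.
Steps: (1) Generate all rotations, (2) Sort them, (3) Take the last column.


Rotations (sorted):
  0: $cebce -> last char: e
  1: bce$ce -> last char: e
  2: ce$ceb -> last char: b
  3: cebce$ -> last char: $
  4: e$cebc -> last char: c
  5: ebce$c -> last char: c


BWT = eeb$cc


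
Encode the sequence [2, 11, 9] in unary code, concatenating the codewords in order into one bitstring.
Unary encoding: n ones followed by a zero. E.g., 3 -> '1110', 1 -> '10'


Encode each number as n ones followed by a terminating 0:
  2 -> 110 (3 bits)
  11 -> 111111111110 (12 bits)
  9 -> 1111111110 (10 bits)
Total length = 3 + 12 + 10 = 25 bits.

Unary([2, 11, 9]) = 1101111111111101111111110 (25 bits)


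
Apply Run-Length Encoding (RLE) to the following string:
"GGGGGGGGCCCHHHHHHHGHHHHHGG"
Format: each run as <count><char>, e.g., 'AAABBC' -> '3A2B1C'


Scanning runs left to right:
  i=0: run of 'G' x 8 -> '8G'
  i=8: run of 'C' x 3 -> '3C'
  i=11: run of 'H' x 7 -> '7H'
  i=18: run of 'G' x 1 -> '1G'
  i=19: run of 'H' x 5 -> '5H'
  i=24: run of 'G' x 2 -> '2G'

RLE = 8G3C7H1G5H2G


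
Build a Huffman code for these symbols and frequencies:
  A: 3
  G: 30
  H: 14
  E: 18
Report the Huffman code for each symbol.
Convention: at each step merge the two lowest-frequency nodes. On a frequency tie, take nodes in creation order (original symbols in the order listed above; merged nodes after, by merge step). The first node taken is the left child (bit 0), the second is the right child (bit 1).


Huffman tree construction:
Step 1: Merge A(3) + H(14) = 17
Step 2: Merge (A+H)(17) + E(18) = 35
Step 3: Merge G(30) + ((A+H)+E)(35) = 65
Read each symbol's code off the tree from the root (left child = 0, right child = 1).

Codes:
  A: 100 (length 3)
  G: 0 (length 1)
  H: 101 (length 3)
  E: 11 (length 2)
Average code length: 117/65 = 1.8000 bits/symbol


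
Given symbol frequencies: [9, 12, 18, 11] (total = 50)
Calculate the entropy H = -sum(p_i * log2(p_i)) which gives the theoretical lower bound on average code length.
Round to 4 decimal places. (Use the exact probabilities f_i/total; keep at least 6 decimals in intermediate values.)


Per-symbol terms -p_i * log2(p_i) with p_i = f_i/50:
  p = 9/50 = 0.180000: log2(p) = -2.473931, -p*log2(p) = 0.445308
  p = 12/50 = 0.240000: log2(p) = -2.058894, -p*log2(p) = 0.494134
  p = 18/50 = 0.360000: log2(p) = -1.473931, -p*log2(p) = 0.530615
  p = 11/50 = 0.220000: log2(p) = -2.184425, -p*log2(p) = 0.480573
H = 0.445308 + 0.494134 + 0.530615 + 0.480573 = 1.950630

H = 1.9506 bits/symbol


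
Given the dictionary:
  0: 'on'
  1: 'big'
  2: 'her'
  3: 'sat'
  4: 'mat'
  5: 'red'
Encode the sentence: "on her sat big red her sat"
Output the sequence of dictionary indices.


Look up each word in the dictionary:
  'on' -> 0
  'her' -> 2
  'sat' -> 3
  'big' -> 1
  'red' -> 5
  'her' -> 2
  'sat' -> 3

Encoded: [0, 2, 3, 1, 5, 2, 3]


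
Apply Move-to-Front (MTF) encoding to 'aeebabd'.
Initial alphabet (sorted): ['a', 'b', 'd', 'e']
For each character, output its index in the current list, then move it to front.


MTF encoding:
'a': index 0 in ['a', 'b', 'd', 'e'] -> ['a', 'b', 'd', 'e']
'e': index 3 in ['a', 'b', 'd', 'e'] -> ['e', 'a', 'b', 'd']
'e': index 0 in ['e', 'a', 'b', 'd'] -> ['e', 'a', 'b', 'd']
'b': index 2 in ['e', 'a', 'b', 'd'] -> ['b', 'e', 'a', 'd']
'a': index 2 in ['b', 'e', 'a', 'd'] -> ['a', 'b', 'e', 'd']
'b': index 1 in ['a', 'b', 'e', 'd'] -> ['b', 'a', 'e', 'd']
'd': index 3 in ['b', 'a', 'e', 'd'] -> ['d', 'b', 'a', 'e']


Output: [0, 3, 0, 2, 2, 1, 3]


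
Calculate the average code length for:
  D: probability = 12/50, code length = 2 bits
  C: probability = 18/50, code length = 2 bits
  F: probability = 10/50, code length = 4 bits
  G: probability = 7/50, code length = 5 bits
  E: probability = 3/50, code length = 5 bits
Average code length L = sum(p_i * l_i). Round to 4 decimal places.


Weighted contributions p_i * l_i:
  D: (12/50) * 2 = 24/50
  C: (18/50) * 2 = 36/50
  F: (10/50) * 4 = 40/50
  G: (7/50) * 5 = 35/50
  E: (3/50) * 5 = 15/50
Sum = (24 + 36 + 40 + 35 + 15)/50 = 150/50

L = 150/50 = 3.0000 bits/symbol


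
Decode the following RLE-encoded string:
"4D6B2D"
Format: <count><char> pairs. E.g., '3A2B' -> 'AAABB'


Expanding each <count><char> pair:
  4D -> 'DDDD'
  6B -> 'BBBBBB'
  2D -> 'DD'

Decoded = DDDDBBBBBBDD


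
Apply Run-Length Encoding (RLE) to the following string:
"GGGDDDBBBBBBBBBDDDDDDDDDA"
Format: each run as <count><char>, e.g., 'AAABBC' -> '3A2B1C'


Scanning runs left to right:
  i=0: run of 'G' x 3 -> '3G'
  i=3: run of 'D' x 3 -> '3D'
  i=6: run of 'B' x 9 -> '9B'
  i=15: run of 'D' x 9 -> '9D'
  i=24: run of 'A' x 1 -> '1A'

RLE = 3G3D9B9D1A


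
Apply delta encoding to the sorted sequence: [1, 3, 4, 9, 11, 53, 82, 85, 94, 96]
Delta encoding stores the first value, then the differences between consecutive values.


First value: 1
Deltas:
  3 - 1 = 2
  4 - 3 = 1
  9 - 4 = 5
  11 - 9 = 2
  53 - 11 = 42
  82 - 53 = 29
  85 - 82 = 3
  94 - 85 = 9
  96 - 94 = 2


Delta encoded: [1, 2, 1, 5, 2, 42, 29, 3, 9, 2]


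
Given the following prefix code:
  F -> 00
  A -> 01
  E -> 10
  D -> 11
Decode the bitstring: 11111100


Decoding step by step:
Bits 11 -> D
Bits 11 -> D
Bits 11 -> D
Bits 00 -> F


Decoded message: DDDF


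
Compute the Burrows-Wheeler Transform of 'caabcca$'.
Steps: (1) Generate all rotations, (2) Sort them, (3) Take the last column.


Rotations (sorted):
  0: $caabcca -> last char: a
  1: a$caabcc -> last char: c
  2: aabcca$c -> last char: c
  3: abcca$ca -> last char: a
  4: bcca$caa -> last char: a
  5: ca$caabc -> last char: c
  6: caabcca$ -> last char: $
  7: cca$caab -> last char: b


BWT = accaac$b


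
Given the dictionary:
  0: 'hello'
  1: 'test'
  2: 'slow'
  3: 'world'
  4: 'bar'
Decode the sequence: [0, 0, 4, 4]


Look up each index in the dictionary:
  0 -> 'hello'
  0 -> 'hello'
  4 -> 'bar'
  4 -> 'bar'

Decoded: "hello hello bar bar"


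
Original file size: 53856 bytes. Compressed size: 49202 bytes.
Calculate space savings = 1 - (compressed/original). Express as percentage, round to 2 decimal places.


ratio = compressed/original = 49202/53856 = 0.913584
savings = 1 - ratio = 1 - 0.913584 = 0.086416
as a percentage: 0.086416 * 100 = 8.64%

Space savings = 1 - 49202/53856 = 8.64%


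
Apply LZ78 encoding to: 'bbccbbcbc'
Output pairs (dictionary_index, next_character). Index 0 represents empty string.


LZ78 encoding steps:
Dictionary: {0: ''}
Step 1: w='' (idx 0), next='b' -> output (0, 'b'), add 'b' as idx 1
Step 2: w='b' (idx 1), next='c' -> output (1, 'c'), add 'bc' as idx 2
Step 3: w='' (idx 0), next='c' -> output (0, 'c'), add 'c' as idx 3
Step 4: w='b' (idx 1), next='b' -> output (1, 'b'), add 'bb' as idx 4
Step 5: w='c' (idx 3), next='b' -> output (3, 'b'), add 'cb' as idx 5
Step 6: w='c' (idx 3), end of input -> output (3, '')


Encoded: [(0, 'b'), (1, 'c'), (0, 'c'), (1, 'b'), (3, 'b'), (3, '')]


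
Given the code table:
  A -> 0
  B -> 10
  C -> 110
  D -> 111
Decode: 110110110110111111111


Decoding:
110 -> C
110 -> C
110 -> C
110 -> C
111 -> D
111 -> D
111 -> D


Result: CCCCDDD


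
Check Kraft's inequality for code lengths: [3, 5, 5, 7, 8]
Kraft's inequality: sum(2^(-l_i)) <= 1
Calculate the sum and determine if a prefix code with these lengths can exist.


Sum = 2^(-3) + 2^(-5) + 2^(-5) + 2^(-7) + 2^(-8)
    = 0.125 + 0.03125 + 0.03125 + 0.0078125 + 0.00390625
    = 51/256 = 0.19921875
Since 0.19921875 <= 1, Kraft's inequality IS satisfied.
A prefix code with these lengths CAN exist.

Kraft sum = 0.19921875. Satisfied.


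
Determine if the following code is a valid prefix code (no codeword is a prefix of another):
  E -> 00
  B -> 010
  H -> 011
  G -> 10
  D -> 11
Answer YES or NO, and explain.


Checking each pair (does one codeword prefix another?):
  E='00' vs B='010': no prefix
  E='00' vs H='011': no prefix
  E='00' vs G='10': no prefix
  E='00' vs D='11': no prefix
  B='010' vs E='00': no prefix
  B='010' vs H='011': no prefix
  B='010' vs G='10': no prefix
  B='010' vs D='11': no prefix
  H='011' vs E='00': no prefix
  H='011' vs B='010': no prefix
  H='011' vs G='10': no prefix
  H='011' vs D='11': no prefix
  G='10' vs E='00': no prefix
  G='10' vs B='010': no prefix
  G='10' vs H='011': no prefix
  G='10' vs D='11': no prefix
  D='11' vs E='00': no prefix
  D='11' vs B='010': no prefix
  D='11' vs H='011': no prefix
  D='11' vs G='10': no prefix
No violation found over all pairs.

YES -- this is a valid prefix code. No codeword is a prefix of any other codeword.


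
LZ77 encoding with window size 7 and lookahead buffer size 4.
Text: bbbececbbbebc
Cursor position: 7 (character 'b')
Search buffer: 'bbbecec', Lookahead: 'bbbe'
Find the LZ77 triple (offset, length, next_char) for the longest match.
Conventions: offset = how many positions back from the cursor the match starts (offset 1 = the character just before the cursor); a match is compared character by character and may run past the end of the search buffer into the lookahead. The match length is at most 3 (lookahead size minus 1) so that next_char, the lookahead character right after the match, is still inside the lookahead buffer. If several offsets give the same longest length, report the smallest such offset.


Try each offset into the search buffer:
  offset=1 (pos 6, char 'c'): match length 0
  offset=2 (pos 5, char 'e'): match length 0
  offset=3 (pos 4, char 'c'): match length 0
  offset=4 (pos 3, char 'e'): match length 0
  offset=5 (pos 2, char 'b'): match length 1
  offset=6 (pos 1, char 'b'): match length 2
  offset=7 (pos 0, char 'b'): match length 3
Longest match has length 3 at offset 7.
next_char = character at position 7 + 3 = 10 -> 'e'

Best match: offset=7, length=3 (matching 'bbb' starting at position 0)
LZ77 triple: (7, 3, 'e')


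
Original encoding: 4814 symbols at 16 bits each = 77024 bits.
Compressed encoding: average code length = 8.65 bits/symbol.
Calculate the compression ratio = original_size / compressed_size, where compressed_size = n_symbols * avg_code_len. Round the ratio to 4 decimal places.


original_size = n_symbols * orig_bits = 4814 * 16 = 77024 bits
compressed_size = n_symbols * avg_code_len = 4814 * 8.65 = 41641.1 bits
ratio = original_size / compressed_size = 77024 / 41641.1 = 1.8497

Compression ratio = 1.8497


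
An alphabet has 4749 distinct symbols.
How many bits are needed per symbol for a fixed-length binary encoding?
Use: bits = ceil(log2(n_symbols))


log2(4749) = 12.2134
Bracket: 2^12 = 4096 < 4749 <= 2^13 = 8192
So ceil(log2(4749)) = 13

bits = ceil(log2(4749)) = ceil(12.2134) = 13 bits


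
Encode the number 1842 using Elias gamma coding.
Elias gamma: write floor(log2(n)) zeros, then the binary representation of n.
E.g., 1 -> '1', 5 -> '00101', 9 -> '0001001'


num_bits = floor(log2(1842)) + 1 = 11
leading_zeros = num_bits - 1 = 10
binary(1842) = 11100110010

Elias gamma(1842) = '0000000000' + '11100110010' = 000000000011100110010 (21 bits)


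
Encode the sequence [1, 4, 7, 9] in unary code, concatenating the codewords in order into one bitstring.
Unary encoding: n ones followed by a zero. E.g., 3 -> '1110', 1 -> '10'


Encode each number as n ones followed by a terminating 0:
  1 -> 10 (2 bits)
  4 -> 11110 (5 bits)
  7 -> 11111110 (8 bits)
  9 -> 1111111110 (10 bits)
Total length = 2 + 5 + 8 + 10 = 25 bits.

Unary([1, 4, 7, 9]) = 1011110111111101111111110 (25 bits)


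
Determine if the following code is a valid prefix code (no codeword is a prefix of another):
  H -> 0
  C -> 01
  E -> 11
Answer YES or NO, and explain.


Checking each pair (does one codeword prefix another?):
  H='0' vs C='01': prefix -- VIOLATION

NO -- this is NOT a valid prefix code. H (0) is a prefix of C (01).


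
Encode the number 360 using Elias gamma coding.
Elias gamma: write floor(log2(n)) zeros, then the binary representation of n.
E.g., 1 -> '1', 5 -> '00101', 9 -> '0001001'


num_bits = floor(log2(360)) + 1 = 9
leading_zeros = num_bits - 1 = 8
binary(360) = 101101000

Elias gamma(360) = '00000000' + '101101000' = 00000000101101000 (17 bits)


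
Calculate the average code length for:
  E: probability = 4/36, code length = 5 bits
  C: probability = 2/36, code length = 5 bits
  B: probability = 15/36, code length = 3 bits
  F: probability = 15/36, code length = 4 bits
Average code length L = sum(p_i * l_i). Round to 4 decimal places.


Weighted contributions p_i * l_i:
  E: (4/36) * 5 = 20/36
  C: (2/36) * 5 = 10/36
  B: (15/36) * 3 = 45/36
  F: (15/36) * 4 = 60/36
Sum = (20 + 10 + 45 + 60)/36 = 135/36

L = 135/36 = 3.7500 bits/symbol


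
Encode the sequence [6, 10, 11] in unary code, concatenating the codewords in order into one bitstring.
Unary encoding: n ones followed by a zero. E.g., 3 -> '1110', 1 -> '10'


Encode each number as n ones followed by a terminating 0:
  6 -> 1111110 (7 bits)
  10 -> 11111111110 (11 bits)
  11 -> 111111111110 (12 bits)
Total length = 7 + 11 + 12 = 30 bits.

Unary([6, 10, 11]) = 111111011111111110111111111110 (30 bits)


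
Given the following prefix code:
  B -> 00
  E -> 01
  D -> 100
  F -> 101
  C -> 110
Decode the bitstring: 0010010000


Decoding step by step:
Bits 00 -> B
Bits 100 -> D
Bits 100 -> D
Bits 00 -> B


Decoded message: BDDB


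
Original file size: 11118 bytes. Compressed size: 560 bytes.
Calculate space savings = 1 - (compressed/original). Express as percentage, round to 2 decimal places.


ratio = compressed/original = 560/11118 = 0.050369
savings = 1 - ratio = 1 - 0.050369 = 0.949631
as a percentage: 0.949631 * 100 = 94.96%

Space savings = 1 - 560/11118 = 94.96%


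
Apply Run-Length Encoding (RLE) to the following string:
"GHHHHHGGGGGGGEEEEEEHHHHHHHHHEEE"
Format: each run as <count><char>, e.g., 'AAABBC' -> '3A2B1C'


Scanning runs left to right:
  i=0: run of 'G' x 1 -> '1G'
  i=1: run of 'H' x 5 -> '5H'
  i=6: run of 'G' x 7 -> '7G'
  i=13: run of 'E' x 6 -> '6E'
  i=19: run of 'H' x 9 -> '9H'
  i=28: run of 'E' x 3 -> '3E'

RLE = 1G5H7G6E9H3E


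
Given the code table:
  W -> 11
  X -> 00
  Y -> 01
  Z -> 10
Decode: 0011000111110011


Decoding:
00 -> X
11 -> W
00 -> X
01 -> Y
11 -> W
11 -> W
00 -> X
11 -> W


Result: XWXYWWXW


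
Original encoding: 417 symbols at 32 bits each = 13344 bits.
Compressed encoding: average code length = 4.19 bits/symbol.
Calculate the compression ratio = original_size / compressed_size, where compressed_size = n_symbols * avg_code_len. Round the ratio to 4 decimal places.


original_size = n_symbols * orig_bits = 417 * 32 = 13344 bits
compressed_size = n_symbols * avg_code_len = 417 * 4.19 = 1747.23 bits
ratio = original_size / compressed_size = 13344 / 1747.23 = 7.6372

Compression ratio = 7.6372


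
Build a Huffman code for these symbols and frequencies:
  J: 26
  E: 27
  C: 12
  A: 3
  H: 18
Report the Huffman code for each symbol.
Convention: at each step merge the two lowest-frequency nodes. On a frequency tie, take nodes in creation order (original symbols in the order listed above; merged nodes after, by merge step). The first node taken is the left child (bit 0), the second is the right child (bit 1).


Huffman tree construction:
Step 1: Merge A(3) + C(12) = 15
Step 2: Merge (A+C)(15) + H(18) = 33
Step 3: Merge J(26) + E(27) = 53
Step 4: Merge ((A+C)+H)(33) + (J+E)(53) = 86
Read each symbol's code off the tree from the root (left child = 0, right child = 1).

Codes:
  J: 10 (length 2)
  E: 11 (length 2)
  C: 001 (length 3)
  A: 000 (length 3)
  H: 01 (length 2)
Average code length: 187/86 = 2.1744 bits/symbol


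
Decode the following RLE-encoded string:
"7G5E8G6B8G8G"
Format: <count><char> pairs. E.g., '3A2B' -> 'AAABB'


Expanding each <count><char> pair:
  7G -> 'GGGGGGG'
  5E -> 'EEEEE'
  8G -> 'GGGGGGGG'
  6B -> 'BBBBBB'
  8G -> 'GGGGGGGG'
  8G -> 'GGGGGGGG'

Decoded = GGGGGGGEEEEEGGGGGGGGBBBBBBGGGGGGGGGGGGGGGG


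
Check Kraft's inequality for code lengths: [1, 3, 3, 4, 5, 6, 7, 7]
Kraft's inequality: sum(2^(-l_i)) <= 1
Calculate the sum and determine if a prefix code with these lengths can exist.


Sum = 2^(-1) + 2^(-3) + 2^(-3) + 2^(-4) + 2^(-5) + 2^(-6) + 2^(-7) + 2^(-7)
    = 0.5 + 0.125 + 0.125 + 0.0625 + 0.03125 + 0.015625 + 0.0078125 + 0.0078125
    = 112/128 = 0.875
Since 0.875 <= 1, Kraft's inequality IS satisfied.
A prefix code with these lengths CAN exist.

Kraft sum = 0.875. Satisfied.


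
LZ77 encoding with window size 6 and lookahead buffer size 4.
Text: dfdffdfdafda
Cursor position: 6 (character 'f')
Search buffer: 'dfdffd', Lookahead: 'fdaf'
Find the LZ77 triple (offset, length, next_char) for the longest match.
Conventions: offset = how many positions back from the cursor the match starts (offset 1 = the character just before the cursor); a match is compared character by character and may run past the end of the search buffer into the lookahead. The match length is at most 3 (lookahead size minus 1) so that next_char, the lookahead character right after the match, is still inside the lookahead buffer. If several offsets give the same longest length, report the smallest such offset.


Try each offset into the search buffer:
  offset=1 (pos 5, char 'd'): match length 0
  offset=2 (pos 4, char 'f'): match length 2
  offset=3 (pos 3, char 'f'): match length 1
  offset=4 (pos 2, char 'd'): match length 0
  offset=5 (pos 1, char 'f'): match length 2
  offset=6 (pos 0, char 'd'): match length 0
Longest match has length 2, found at offsets 2, 5; take the smallest, offset 2.
next_char = character at position 6 + 2 = 8 -> 'a'

Best match: offset=2, length=2 (matching 'fd' starting at position 4)
LZ77 triple: (2, 2, 'a')


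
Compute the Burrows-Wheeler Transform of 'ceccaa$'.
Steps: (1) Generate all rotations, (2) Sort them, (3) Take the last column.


Rotations (sorted):
  0: $ceccaa -> last char: a
  1: a$cecca -> last char: a
  2: aa$cecc -> last char: c
  3: caa$cec -> last char: c
  4: ccaa$ce -> last char: e
  5: ceccaa$ -> last char: $
  6: eccaa$c -> last char: c


BWT = aacce$c


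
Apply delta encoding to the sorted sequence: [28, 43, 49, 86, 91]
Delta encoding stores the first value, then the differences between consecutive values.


First value: 28
Deltas:
  43 - 28 = 15
  49 - 43 = 6
  86 - 49 = 37
  91 - 86 = 5


Delta encoded: [28, 15, 6, 37, 5]


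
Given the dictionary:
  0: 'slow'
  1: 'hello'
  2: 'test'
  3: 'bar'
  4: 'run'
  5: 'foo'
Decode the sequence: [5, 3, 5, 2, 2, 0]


Look up each index in the dictionary:
  5 -> 'foo'
  3 -> 'bar'
  5 -> 'foo'
  2 -> 'test'
  2 -> 'test'
  0 -> 'slow'

Decoded: "foo bar foo test test slow"


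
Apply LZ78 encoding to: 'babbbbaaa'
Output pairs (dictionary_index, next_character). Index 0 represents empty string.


LZ78 encoding steps:
Dictionary: {0: ''}
Step 1: w='' (idx 0), next='b' -> output (0, 'b'), add 'b' as idx 1
Step 2: w='' (idx 0), next='a' -> output (0, 'a'), add 'a' as idx 2
Step 3: w='b' (idx 1), next='b' -> output (1, 'b'), add 'bb' as idx 3
Step 4: w='bb' (idx 3), next='a' -> output (3, 'a'), add 'bba' as idx 4
Step 5: w='a' (idx 2), next='a' -> output (2, 'a'), add 'aa' as idx 5


Encoded: [(0, 'b'), (0, 'a'), (1, 'b'), (3, 'a'), (2, 'a')]


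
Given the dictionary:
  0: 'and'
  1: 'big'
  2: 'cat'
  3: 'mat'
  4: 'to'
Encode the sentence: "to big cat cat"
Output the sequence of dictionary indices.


Look up each word in the dictionary:
  'to' -> 4
  'big' -> 1
  'cat' -> 2
  'cat' -> 2

Encoded: [4, 1, 2, 2]


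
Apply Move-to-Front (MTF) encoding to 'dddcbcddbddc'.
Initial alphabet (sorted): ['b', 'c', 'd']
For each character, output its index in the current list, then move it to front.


MTF encoding:
'd': index 2 in ['b', 'c', 'd'] -> ['d', 'b', 'c']
'd': index 0 in ['d', 'b', 'c'] -> ['d', 'b', 'c']
'd': index 0 in ['d', 'b', 'c'] -> ['d', 'b', 'c']
'c': index 2 in ['d', 'b', 'c'] -> ['c', 'd', 'b']
'b': index 2 in ['c', 'd', 'b'] -> ['b', 'c', 'd']
'c': index 1 in ['b', 'c', 'd'] -> ['c', 'b', 'd']
'd': index 2 in ['c', 'b', 'd'] -> ['d', 'c', 'b']
'd': index 0 in ['d', 'c', 'b'] -> ['d', 'c', 'b']
'b': index 2 in ['d', 'c', 'b'] -> ['b', 'd', 'c']
'd': index 1 in ['b', 'd', 'c'] -> ['d', 'b', 'c']
'd': index 0 in ['d', 'b', 'c'] -> ['d', 'b', 'c']
'c': index 2 in ['d', 'b', 'c'] -> ['c', 'd', 'b']


Output: [2, 0, 0, 2, 2, 1, 2, 0, 2, 1, 0, 2]


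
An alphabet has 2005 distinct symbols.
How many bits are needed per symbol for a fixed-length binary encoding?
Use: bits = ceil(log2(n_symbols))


log2(2005) = 10.9694
Bracket: 2^10 = 1024 < 2005 <= 2^11 = 2048
So ceil(log2(2005)) = 11

bits = ceil(log2(2005)) = ceil(10.9694) = 11 bits


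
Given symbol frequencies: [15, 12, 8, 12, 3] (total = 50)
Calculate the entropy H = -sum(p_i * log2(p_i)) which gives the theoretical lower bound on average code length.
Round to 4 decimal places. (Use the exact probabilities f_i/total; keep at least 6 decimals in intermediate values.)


Per-symbol terms -p_i * log2(p_i) with p_i = f_i/50:
  p = 15/50 = 0.300000: log2(p) = -1.736966, -p*log2(p) = 0.521090
  p = 12/50 = 0.240000: log2(p) = -2.058894, -p*log2(p) = 0.494134
  p = 8/50 = 0.160000: log2(p) = -2.643856, -p*log2(p) = 0.423017
  p = 12/50 = 0.240000: log2(p) = -2.058894, -p*log2(p) = 0.494134
  p = 3/50 = 0.060000: log2(p) = -4.058894, -p*log2(p) = 0.243534
H = 0.521090 + 0.494134 + 0.423017 + 0.494134 + 0.243534 = 2.175909

H = 2.1759 bits/symbol
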